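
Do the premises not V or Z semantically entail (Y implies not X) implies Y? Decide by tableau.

Initial set: {T (not V or Z); F ((Y implies not X) implies Y)}.
F ((Y implies not X) implies Y): α-rule — add T (Y implies not X), F Y.
T (not V or Z): β-rule — branch into T not V  //  T Z.
  branch 1 (add T not V):
    T (Y implies not X): β-rule — branch into F Y  //  T not X.
      branch 1.1 (add F Y):
        ○ open, literals {V=F, Y=F}.
      branch 1.2 (add T not X):
        ○ open, literals {V=F, X=F, Y=F}.
  branch 2 (add T Z):
    T (Y implies not X): β-rule — branch into F Y  //  T not X.
      branch 2.1 (add F Y):
        ○ open, literals {Y=F, Z=T}.
      branch 2.2 (add T not X):
        ○ open, literals {X=F, Y=F, Z=T}.
0 branches closed, 4 open.
An open branch gives a countermodel: V=F, Y=F (unmentioned atoms arbitrary); the premises hold there but the conclusion fails.

No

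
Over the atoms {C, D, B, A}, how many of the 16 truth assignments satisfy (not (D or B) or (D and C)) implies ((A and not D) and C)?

Initial set: {((not (D or B) or (D and C)) implies ((A and not D) and C))}.
((not (D or B) or (D and C)) implies ((A and not D) and C)): β-rule — branch into not (not (D or B) or (D and C))  //  ((A and not D) and C).
  branch 1 (add not (not (D or B) or (D and C))):
    not (not (D or B) or (D and C)): α-rule — add not not (D or B), not (D and C).
    not not (D or B): β-rule — branch into D  //  B.
      branch 1.1 (add D):
        not (D and C): β-rule — branch into not D  //  not C.
          branch 1.1.1 (add not D):
            × closes — contains both D and not D.
          branch 1.1.2 (add not C):
            ○ open, literals {C=false, D=true}.
      branch 1.2 (add B):
        not (D and C): β-rule — branch into not D  //  not C.
          branch 1.2.1 (add not D):
            ○ open, literals {B=true, D=false}.
          branch 1.2.2 (add not C):
            ○ open, literals {B=true, C=false}.
  branch 2 (add ((A and not D) and C)):
    ((A and not D) and C): α-rule — add (A and not D), C.
    (A and not D): α-rule — add A, not D.
    ○ open, literals {A=true, C=true, D=false}.
1 branch closed, 4 open.
Each open branch fixes some atoms; the unmentioned ones are free. Counting distinct full assignments: branch {C=false, D=true} (B, A) contributes 4 new; branch {B=true, D=false} (C, A) contributes 4 new; branch {B=true, C=false} (D, A) contributes 0 new; branch {A=true, C=true, D=false} (B) contributes 1 new. Total: 9.

9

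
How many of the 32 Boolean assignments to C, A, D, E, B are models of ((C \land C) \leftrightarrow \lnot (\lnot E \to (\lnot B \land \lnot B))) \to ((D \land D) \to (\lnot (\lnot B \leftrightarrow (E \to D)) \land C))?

26

Initial set: {(((C \land C) \leftrightarrow \lnot (\lnot E \to (\lnot B \land \lnot B))) \to ((D \land D) \to (\lnot (\lnot B \leftrightarrow (E \to D)) \land C)))}.
(((C \land C) \leftrightarrow \lnot (\lnot E \to (\lnot B \land \lnot B))) \to ((D \land D) \to (\lnot (\lnot B \leftrightarrow (E \to D)) \land C))): β-rule — branch into \lnot ((C \land C) \leftrightarrow \lnot (\lnot E \to (\lnot B \land \lnot B)))  //  ((D \land D) \to (\lnot (\lnot B \leftrightarrow (E \to D)) \land C)).
  branch 1 (add \lnot ((C \land C) \leftrightarrow \lnot (\lnot E \to (\lnot B \land \lnot B)))):
    \lnot ((C \land C) \leftrightarrow \lnot (\lnot E \to (\lnot B \land \lnot B))): β-rule — branch into (C \land C), \lnot \lnot (\lnot E \to (\lnot B \land \lnot B))  //  \lnot (C \land C), \lnot (\lnot E \to (\lnot B \land \lnot B)).
      branch 1.1 (add (C \land C), \lnot \lnot (\lnot E \to (\lnot B \land \lnot B))):
        (C \land C): α-rule — add C, C.
        \lnot \lnot (\lnot E \to (\lnot B \land \lnot B)): β-rule — branch into \lnot \lnot E  //  (\lnot B \land \lnot B).
          branch 1.1.1 (add \lnot \lnot E):
            ○ open, literals {C=true, E=true}.
          branch 1.1.2 (add (\lnot B \land \lnot B)):
            (\lnot B \land \lnot B): α-rule — add \lnot B, \lnot B.
            ○ open, literals {B=false, C=true}.
      branch 1.2 (add \lnot (C \land C), \lnot (\lnot E \to (\lnot B \land \lnot B))):
        \lnot (\lnot E \to (\lnot B \land \lnot B)): α-rule — add \lnot E, \lnot (\lnot B \land \lnot B).
        \lnot (C \land C): β-rule — branch into \lnot C  //  \lnot C.
          branch 1.2.1 (add \lnot C):
            \lnot (\lnot B \land \lnot B): β-rule — branch into \lnot \lnot B  //  \lnot \lnot B.
              branch 1.2.1.1 (add \lnot \lnot B):
                ○ open, literals {B=true, C=false, E=false}.
              branch 1.2.1.2 (add \lnot \lnot B):
                ○ open, literals {B=true, C=false, E=false}.
          branch 1.2.2 (add \lnot C):
            \lnot (\lnot B \land \lnot B): β-rule — branch into \lnot \lnot B  //  \lnot \lnot B.
              branch 1.2.2.1 (add \lnot \lnot B):
                ○ open, literals {B=true, C=false, E=false}.
              branch 1.2.2.2 (add \lnot \lnot B):
                ○ open, literals {B=true, C=false, E=false}.
  branch 2 (add ((D \land D) \to (\lnot (\lnot B \leftrightarrow (E \to D)) \land C))):
    ((D \land D) \to (\lnot (\lnot B \leftrightarrow (E \to D)) \land C)): β-rule — branch into \lnot (D \land D)  //  (\lnot (\lnot B \leftrightarrow (E \to D)) \land C).
      branch 2.1 (add \lnot (D \land D)):
        \lnot (D \land D): β-rule — branch into \lnot D  //  \lnot D.
          branch 2.1.1 (add \lnot D):
            ○ open, literals {D=false}.
          branch 2.1.2 (add \lnot D):
            ○ open, literals {D=false}.
      branch 2.2 (add (\lnot (\lnot B \leftrightarrow (E \to D)) \land C)):
        (\lnot (\lnot B \leftrightarrow (E \to D)) \land C): α-rule — add \lnot (\lnot B \leftrightarrow (E \to D)), C.
        \lnot (\lnot B \leftrightarrow (E \to D)): β-rule — branch into \lnot B, \lnot (E \to D)  //  \lnot \lnot B, (E \to D).
          branch 2.2.1 (add \lnot B, \lnot (E \to D)):
            \lnot (E \to D): α-rule — add E, \lnot D.
            ○ open, literals {B=false, C=true, D=false, E=true}.
          branch 2.2.2 (add \lnot \lnot B, (E \to D)):
            (E \to D): β-rule — branch into \lnot E  //  D.
              branch 2.2.2.1 (add \lnot E):
                ○ open, literals {B=true, C=true, E=false}.
              branch 2.2.2.2 (add D):
                ○ open, literals {B=true, C=true, D=true}.
0 branches closed, 11 open.
Each open branch fixes some atoms; the unmentioned ones are free. Counting distinct full assignments: branch {C=true, E=true} (A, D, B) contributes 8 new; branch {B=false, C=true} (A, D, E) contributes 4 new; branch {B=true, C=false, E=false} (A, D) contributes 4 new; branch {B=true, C=false, E=false} (A, D) contributes 0 new; branch {B=true, C=false, E=false} (A, D) contributes 0 new; branch {B=true, C=false, E=false} (A, D) contributes 0 new; branch {D=false} (C, A, E, B) contributes 8 new; branch {D=false} (C, A, E, B) contributes 0 new; branch {B=false, C=true, D=false, E=true} (A) contributes 0 new; branch {B=true, C=true, E=false} (A, D) contributes 2 new; branch {B=true, C=true, D=true} (A, E) contributes 0 new. Total: 26.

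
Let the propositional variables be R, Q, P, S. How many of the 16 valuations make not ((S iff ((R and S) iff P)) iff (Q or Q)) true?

8

Initial set: {T not ((S iff ((R and S) iff P)) iff (Q or Q))}.
T not ((S iff ((R and S) iff P)) iff (Q or Q)): β-rule — branch into T (S iff ((R and S) iff P)), F (Q or Q)  //  F (S iff ((R and S) iff P)), T (Q or Q).
  branch 1 (add T (S iff ((R and S) iff P)), F (Q or Q)):
    F (Q or Q): α-rule — add F Q, F Q.
    T (S iff ((R and S) iff P)): β-rule — branch into T S, T ((R and S) iff P)  //  F S, F ((R and S) iff P).
      branch 1.1 (add T S, T ((R and S) iff P)):
        T ((R and S) iff P): β-rule — branch into T (R and S), T P  //  F (R and S), F P.
          branch 1.1.1 (add T (R and S), T P):
            T (R and S): α-rule — add T R, T S.
            ○ open, literals {P=1, Q=0, R=1, S=1}.
          branch 1.1.2 (add F (R and S), F P):
            F (R and S): β-rule — branch into F R  //  F S.
              branch 1.1.2.1 (add F R):
                ○ open, literals {P=0, Q=0, R=0, S=1}.
              branch 1.1.2.2 (add F S):
                × closes — contains both S and not S.
      branch 1.2 (add F S, F ((R and S) iff P)):
        F ((R and S) iff P): β-rule — branch into T (R and S), F P  //  F (R and S), T P.
          branch 1.2.1 (add T (R and S), F P):
            T (R and S): α-rule — add T R, T S.
            × closes — contains both S and not S.
          branch 1.2.2 (add F (R and S), T P):
            F (R and S): β-rule — branch into F R  //  F S.
              branch 1.2.2.1 (add F R):
                ○ open, literals {P=1, Q=0, R=0, S=0}.
              branch 1.2.2.2 (add F S):
                ○ open, literals {P=1, Q=0, S=0}.
  branch 2 (add F (S iff ((R and S) iff P)), T (Q or Q)):
    F (S iff ((R and S) iff P)): β-rule — branch into T S, F ((R and S) iff P)  //  F S, T ((R and S) iff P).
      branch 2.1 (add T S, F ((R and S) iff P)):
        T (Q or Q): β-rule — branch into T Q  //  T Q.
          branch 2.1.1 (add T Q):
            F ((R and S) iff P): β-rule — branch into T (R and S), F P  //  F (R and S), T P.
              branch 2.1.1.1 (add T (R and S), F P):
                T (R and S): α-rule — add T R, T S.
                ○ open, literals {P=0, Q=1, R=1, S=1}.
              branch 2.1.1.2 (add F (R and S), T P):
                F (R and S): β-rule — branch into F R  //  F S.
                  branch 2.1.1.2.1 (add F R):
                    ○ open, literals {P=1, Q=1, R=0, S=1}.
                  branch 2.1.1.2.2 (add F S):
                    × closes — contains both S and not S.
          branch 2.1.2 (add T Q):
            F ((R and S) iff P): β-rule — branch into T (R and S), F P  //  F (R and S), T P.
              branch 2.1.2.1 (add T (R and S), F P):
                T (R and S): α-rule — add T R, T S.
                ○ open, literals {P=0, Q=1, R=1, S=1}.
              branch 2.1.2.2 (add F (R and S), T P):
                F (R and S): β-rule — branch into F R  //  F S.
                  branch 2.1.2.2.1 (add F R):
                    ○ open, literals {P=1, Q=1, R=0, S=1}.
                  branch 2.1.2.2.2 (add F S):
                    × closes — contains both S and not S.
      branch 2.2 (add F S, T ((R and S) iff P)):
        T (Q or Q): β-rule — branch into T Q  //  T Q.
          branch 2.2.1 (add T Q):
            T ((R and S) iff P): β-rule — branch into T (R and S), T P  //  F (R and S), F P.
              branch 2.2.1.1 (add T (R and S), T P):
                T (R and S): α-rule — add T R, T S.
                × closes — contains both S and not S.
              branch 2.2.1.2 (add F (R and S), F P):
                F (R and S): β-rule — branch into F R  //  F S.
                  branch 2.2.1.2.1 (add F R):
                    ○ open, literals {P=0, Q=1, R=0, S=0}.
                  branch 2.2.1.2.2 (add F S):
                    ○ open, literals {P=0, Q=1, S=0}.
          branch 2.2.2 (add T Q):
            T ((R and S) iff P): β-rule — branch into T (R and S), T P  //  F (R and S), F P.
              branch 2.2.2.1 (add T (R and S), T P):
                T (R and S): α-rule — add T R, T S.
                × closes — contains both S and not S.
              branch 2.2.2.2 (add F (R and S), F P):
                F (R and S): β-rule — branch into F R  //  F S.
                  branch 2.2.2.2.1 (add F R):
                    ○ open, literals {P=0, Q=1, R=0, S=0}.
                  branch 2.2.2.2.2 (add F S):
                    ○ open, literals {P=0, Q=1, S=0}.
6 branches closed, 12 open.
Each open branch fixes some atoms; the unmentioned ones are free. Counting distinct full assignments: branch {P=1, Q=0, R=1, S=1} (none free) contributes 1 new; branch {P=0, Q=0, R=0, S=1} (none free) contributes 1 new; branch {P=1, Q=0, R=0, S=0} (none free) contributes 1 new; branch {P=1, Q=0, S=0} (R) contributes 1 new; branch {P=0, Q=1, R=1, S=1} (none free) contributes 1 new; branch {P=1, Q=1, R=0, S=1} (none free) contributes 1 new; branch {P=0, Q=1, R=1, S=1} (none free) contributes 0 new; branch {P=1, Q=1, R=0, S=1} (none free) contributes 0 new; branch {P=0, Q=1, R=0, S=0} (none free) contributes 1 new; branch {P=0, Q=1, S=0} (R) contributes 1 new; branch {P=0, Q=1, R=0, S=0} (none free) contributes 0 new; branch {P=0, Q=1, S=0} (R) contributes 0 new. Total: 8.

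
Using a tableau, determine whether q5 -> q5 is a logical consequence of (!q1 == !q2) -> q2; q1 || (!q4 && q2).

Yes

Initial set: {((!q1 == !q2) -> q2); (q1 || (!q4 && q2)); !(q5 -> q5)}.
!(q5 -> q5): α-rule — add q5, !q5.
× closes — contains both q5 and !q5.
All 1 branch closes.
Every branch closed, so the premises entail the conclusion.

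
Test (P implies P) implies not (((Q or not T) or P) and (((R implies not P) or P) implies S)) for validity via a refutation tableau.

Not valid

Assume the negation and expand:
Initial set: {not ((P implies P) implies not (((Q or not T) or P) and (((R implies not P) or P) implies S)))}.
not ((P implies P) implies not (((Q or not T) or P) and (((R implies not P) or P) implies S))): α-rule — add (P implies P), not not (((Q or not T) or P) and (((R implies not P) or P) implies S)).
not not (((Q or not T) or P) and (((R implies not P) or P) implies S)): α-rule — add ((Q or not T) or P), (((R implies not P) or P) implies S).
(P implies P): β-rule — branch into not P  //  P.
  branch 1 (add not P):
    ((Q or not T) or P): β-rule — branch into (Q or not T)  //  P.
      branch 1.1 (add (Q or not T)):
        (((R implies not P) or P) implies S): β-rule — branch into not ((R implies not P) or P)  //  S.
          branch 1.1.1 (add not ((R implies not P) or P)):
            not ((R implies not P) or P): α-rule — add not (R implies not P), not P.
            not (R implies not P): α-rule — add R, not not P.
            × closes — contains both P and not P.
          branch 1.1.2 (add S):
            (Q or not T): β-rule — branch into Q  //  not T.
              branch 1.1.2.1 (add Q):
                ○ open, literals {P=false, Q=true, S=true}.
              branch 1.1.2.2 (add not T):
                ○ open, literals {P=false, S=true, T=false}.
      branch 1.2 (add P):
        × closes — contains both P and not P.
  branch 2 (add P):
    ((Q or not T) or P): β-rule — branch into (Q or not T)  //  P.
      branch 2.1 (add (Q or not T)):
        (((R implies not P) or P) implies S): β-rule — branch into not ((R implies not P) or P)  //  S.
          branch 2.1.1 (add not ((R implies not P) or P)):
            not ((R implies not P) or P): α-rule — add not (R implies not P), not P.
            × closes — contains both P and not P.
          branch 2.1.2 (add S):
            (Q or not T): β-rule — branch into Q  //  not T.
              branch 2.1.2.1 (add Q):
                ○ open, literals {P=true, Q=true, S=true}.
              branch 2.1.2.2 (add not T):
                ○ open, literals {P=true, S=true, T=false}.
      branch 2.2 (add P):
        (((R implies not P) or P) implies S): β-rule — branch into not ((R implies not P) or P)  //  S.
          branch 2.2.1 (add not ((R implies not P) or P)):
            not ((R implies not P) or P): α-rule — add not (R implies not P), not P.
            × closes — contains both P and not P.
          branch 2.2.2 (add S):
            ○ open, literals {P=true, S=true}.
4 branches closed, 5 open.
An open branch gives a countermodel: P=false, Q=true, S=true (unmentioned atoms arbitrary); under it the original formula is false.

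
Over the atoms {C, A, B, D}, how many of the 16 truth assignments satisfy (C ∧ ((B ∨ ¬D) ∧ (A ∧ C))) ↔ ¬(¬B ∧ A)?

Initial set: {T ((C ∧ ((B ∨ ¬D) ∧ (A ∧ C))) ↔ ¬(¬B ∧ A))}.
T ((C ∧ ((B ∨ ¬D) ∧ (A ∧ C))) ↔ ¬(¬B ∧ A)): β-rule — branch into T (C ∧ ((B ∨ ¬D) ∧ (A ∧ C))), T ¬(¬B ∧ A)  //  F (C ∧ ((B ∨ ¬D) ∧ (A ∧ C))), F ¬(¬B ∧ A).
  branch 1 (add T (C ∧ ((B ∨ ¬D) ∧ (A ∧ C))), T ¬(¬B ∧ A)):
    T (C ∧ ((B ∨ ¬D) ∧ (A ∧ C))): α-rule — add T C, T ((B ∨ ¬D) ∧ (A ∧ C)).
    T ((B ∨ ¬D) ∧ (A ∧ C)): α-rule — add T (B ∨ ¬D), T (A ∧ C).
    T (A ∧ C): α-rule — add T A, T C.
    T ¬(¬B ∧ A): β-rule — branch into F ¬B  //  F A.
      branch 1.1 (add F ¬B):
        T (B ∨ ¬D): β-rule — branch into T B  //  T ¬D.
          branch 1.1.1 (add T B):
            ○ open, literals {A=T, B=T, C=T}.
          branch 1.1.2 (add T ¬D):
            ○ open, literals {A=T, B=T, C=T, D=F}.
      branch 1.2 (add F A):
        × closes — contains both A and ¬A.
  branch 2 (add F (C ∧ ((B ∨ ¬D) ∧ (A ∧ C))), F ¬(¬B ∧ A)):
    F ¬(¬B ∧ A): α-rule — add T ¬B, T A.
    F (C ∧ ((B ∨ ¬D) ∧ (A ∧ C))): β-rule — branch into F C  //  F ((B ∨ ¬D) ∧ (A ∧ C)).
      branch 2.1 (add F C):
        ○ open, literals {A=T, B=F, C=F}.
      branch 2.2 (add F ((B ∨ ¬D) ∧ (A ∧ C))):
        F ((B ∨ ¬D) ∧ (A ∧ C)): β-rule — branch into F (B ∨ ¬D)  //  F (A ∧ C).
          branch 2.2.1 (add F (B ∨ ¬D)):
            F (B ∨ ¬D): α-rule — add F B, F ¬D.
            ○ open, literals {A=T, B=F, D=T}.
          branch 2.2.2 (add F (A ∧ C)):
            F (A ∧ C): β-rule — branch into F A  //  F C.
              branch 2.2.2.1 (add F A):
                × closes — contains both A and ¬A.
              branch 2.2.2.2 (add F C):
                ○ open, literals {A=T, B=F, C=F}.
2 branches closed, 5 open.
Each open branch fixes some atoms; the unmentioned ones are free. Counting distinct full assignments: branch {A=T, B=T, C=T} (D) contributes 2 new; branch {A=T, B=T, C=T, D=F} (none free) contributes 0 new; branch {A=T, B=F, C=F} (D) contributes 2 new; branch {A=T, B=F, D=T} (C) contributes 1 new; branch {A=T, B=F, C=F} (D) contributes 0 new. Total: 5.

5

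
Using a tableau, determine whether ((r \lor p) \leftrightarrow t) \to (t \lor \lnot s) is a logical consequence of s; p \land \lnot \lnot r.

Yes

Initial set: {T s; T (p \land \lnot \lnot r); F (((r \lor p) \leftrightarrow t) \to (t \lor \lnot s))}.
T (p \land \lnot \lnot r): α-rule — add T p, T \lnot \lnot r.
F (((r \lor p) \leftrightarrow t) \to (t \lor \lnot s)): α-rule — add T ((r \lor p) \leftrightarrow t), F (t \lor \lnot s).
T \lnot \lnot r: drop double negation, giving T r.
F (t \lor \lnot s): α-rule — add F t, F \lnot s.
T ((r \lor p) \leftrightarrow t): β-rule — branch into T (r \lor p), T t  //  F (r \lor p), F t.
  branch 1 (add T (r \lor p), T t):
    × closes — contains both t and \lnot t.
  branch 2 (add F (r \lor p), F t):
    F (r \lor p): α-rule — add F r, F p.
    × closes — contains both r and \lnot r.
All 2 branches close.
Every branch closed, so the premises entail the conclusion.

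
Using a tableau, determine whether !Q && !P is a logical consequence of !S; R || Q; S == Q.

Initial set: {!S; (R || Q); (S == Q); !(!Q && !P)}.
(R || Q): β-rule — branch into R  //  Q.
  branch 1 (add R):
    (S == Q): β-rule — branch into S, Q  //  !S, !Q.
      branch 1.1 (add S, Q):
        × closes — contains both S and !S.
      branch 1.2 (add !S, !Q):
        !(!Q && !P): β-rule — branch into !!Q  //  !!P.
          branch 1.2.1 (add !!Q):
            × closes — contains both Q and !Q.
          branch 1.2.2 (add !!P):
            ○ open, literals {P=T, Q=F, R=T, S=F}.
  branch 2 (add Q):
    (S == Q): β-rule — branch into S, Q  //  !S, !Q.
      branch 2.1 (add S, Q):
        × closes — contains both S and !S.
      branch 2.2 (add !S, !Q):
        × closes — contains both Q and !Q.
4 branches closed, 1 open.
An open branch gives a countermodel: P=T, Q=F, R=T, S=F (unmentioned atoms arbitrary); the premises hold there but the conclusion fails.

No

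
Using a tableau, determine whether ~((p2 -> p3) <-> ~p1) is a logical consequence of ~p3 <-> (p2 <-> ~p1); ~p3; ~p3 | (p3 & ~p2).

Yes

Initial set: {(~p3 <-> (p2 <-> ~p1)); ~p3; (~p3 | (p3 & ~p2)); ~~((p2 -> p3) <-> ~p1)}.
(~p3 <-> (p2 <-> ~p1)): β-rule — branch into ~p3, (p2 <-> ~p1)  //  ~~p3, ~(p2 <-> ~p1).
  branch 1 (add ~p3, (p2 <-> ~p1)):
    (~p3 | (p3 & ~p2)): β-rule — branch into ~p3  //  (p3 & ~p2).
      branch 1.1 (add ~p3):
        ~~((p2 -> p3) <-> ~p1): β-rule — branch into (p2 -> p3), ~p1  //  ~(p2 -> p3), ~~p1.
          branch 1.1.1 (add (p2 -> p3), ~p1):
            (p2 <-> ~p1): β-rule — branch into p2, ~p1  //  ~p2, ~~p1.
              branch 1.1.1.1 (add p2, ~p1):
                (p2 -> p3): β-rule — branch into ~p2  //  p3.
                  branch 1.1.1.1.1 (add ~p2):
                    × closes — contains both p2 and ~p2.
                  branch 1.1.1.1.2 (add p3):
                    × closes — contains both p3 and ~p3.
              branch 1.1.1.2 (add ~p2, ~~p1):
                × closes — contains both p1 and ~p1.
          branch 1.1.2 (add ~(p2 -> p3), ~~p1):
            ~(p2 -> p3): α-rule — add p2, ~p3.
            (p2 <-> ~p1): β-rule — branch into p2, ~p1  //  ~p2, ~~p1.
              branch 1.1.2.1 (add p2, ~p1):
                × closes — contains both p1 and ~p1.
              branch 1.1.2.2 (add ~p2, ~~p1):
                × closes — contains both p2 and ~p2.
      branch 1.2 (add (p3 & ~p2)):
        (p3 & ~p2): α-rule — add p3, ~p2.
        × closes — contains both p3 and ~p3.
  branch 2 (add ~~p3, ~(p2 <-> ~p1)):
    × closes — contains both p3 and ~p3.
All 7 branches close.
Every branch closed, so the premises entail the conclusion.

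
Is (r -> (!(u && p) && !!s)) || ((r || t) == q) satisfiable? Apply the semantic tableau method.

Initial set: {T ((r -> (!(u && p) && !!s)) || ((r || t) == q))}.
T ((r -> (!(u && p) && !!s)) || ((r || t) == q)): β-rule — branch into T (r -> (!(u && p) && !!s))  //  T ((r || t) == q).
  branch 1 (add T (r -> (!(u && p) && !!s))):
    T (r -> (!(u && p) && !!s)): β-rule — branch into F r  //  T (!(u && p) && !!s).
      branch 1.1 (add F r):
        ○ open, literals {r=false}.
      branch 1.2 (add T (!(u && p) && !!s)):
        T (!(u && p) && !!s): α-rule — add T !(u && p), T !!s.
        T !!s: drop double negation, giving T s.
        T !(u && p): β-rule — branch into F u  //  F p.
          branch 1.2.1 (add F u):
            ○ open, literals {s=true, u=false}.
          branch 1.2.2 (add F p):
            ○ open, literals {p=false, s=true}.
  branch 2 (add T ((r || t) == q)):
    T ((r || t) == q): β-rule — branch into T (r || t), T q  //  F (r || t), F q.
      branch 2.1 (add T (r || t), T q):
        T (r || t): β-rule — branch into T r  //  T t.
          branch 2.1.1 (add T r):
            ○ open, literals {q=true, r=true}.
          branch 2.1.2 (add T t):
            ○ open, literals {q=true, t=true}.
      branch 2.2 (add F (r || t), F q):
        F (r || t): α-rule — add F r, F t.
        ○ open, literals {q=false, r=false, t=false}.
0 branches closed, 6 open.
An open branch gives a satisfying assignment: r=false.

Satisfiable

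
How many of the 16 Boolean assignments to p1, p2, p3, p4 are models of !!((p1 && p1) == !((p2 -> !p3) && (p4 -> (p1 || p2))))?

Initial set: {!!((p1 && p1) == !((p2 -> !p3) && (p4 -> (p1 || p2))))}.
!!((p1 && p1) == !((p2 -> !p3) && (p4 -> (p1 || p2)))): drop double negation, giving ((p1 && p1) == !((p2 -> !p3) && (p4 -> (p1 || p2)))).
((p1 && p1) == !((p2 -> !p3) && (p4 -> (p1 || p2)))): β-rule — branch into (p1 && p1), !((p2 -> !p3) && (p4 -> (p1 || p2)))  //  !(p1 && p1), !!((p2 -> !p3) && (p4 -> (p1 || p2))).
  branch 1 (add (p1 && p1), !((p2 -> !p3) && (p4 -> (p1 || p2)))):
    (p1 && p1): α-rule — add p1, p1.
    !((p2 -> !p3) && (p4 -> (p1 || p2))): β-rule — branch into !(p2 -> !p3)  //  !(p4 -> (p1 || p2)).
      branch 1.1 (add !(p2 -> !p3)):
        !(p2 -> !p3): α-rule — add p2, !!p3.
        ○ open, literals {p1=true, p2=true, p3=true}.
      branch 1.2 (add !(p4 -> (p1 || p2))):
        !(p4 -> (p1 || p2)): α-rule — add p4, !(p1 || p2).
        !(p1 || p2): α-rule — add !p1, !p2.
        × closes — contains both p1 and !p1.
  branch 2 (add !(p1 && p1), !!((p2 -> !p3) && (p4 -> (p1 || p2)))):
    !!((p2 -> !p3) && (p4 -> (p1 || p2))): α-rule — add (p2 -> !p3), (p4 -> (p1 || p2)).
    !(p1 && p1): β-rule — branch into !p1  //  !p1.
      branch 2.1 (add !p1):
        (p2 -> !p3): β-rule — branch into !p2  //  !p3.
          branch 2.1.1 (add !p2):
            (p4 -> (p1 || p2)): β-rule — branch into !p4  //  (p1 || p2).
              branch 2.1.1.1 (add !p4):
                ○ open, literals {p1=false, p2=false, p4=false}.
              branch 2.1.1.2 (add (p1 || p2)):
                (p1 || p2): β-rule — branch into p1  //  p2.
                  branch 2.1.1.2.1 (add p1):
                    × closes — contains both p1 and !p1.
                  branch 2.1.1.2.2 (add p2):
                    × closes — contains both p2 and !p2.
          branch 2.1.2 (add !p3):
            (p4 -> (p1 || p2)): β-rule — branch into !p4  //  (p1 || p2).
              branch 2.1.2.1 (add !p4):
                ○ open, literals {p1=false, p3=false, p4=false}.
              branch 2.1.2.2 (add (p1 || p2)):
                (p1 || p2): β-rule — branch into p1  //  p2.
                  branch 2.1.2.2.1 (add p1):
                    × closes — contains both p1 and !p1.
                  branch 2.1.2.2.2 (add p2):
                    ○ open, literals {p1=false, p2=true, p3=false}.
      branch 2.2 (add !p1):
        (p2 -> !p3): β-rule — branch into !p2  //  !p3.
          branch 2.2.1 (add !p2):
            (p4 -> (p1 || p2)): β-rule — branch into !p4  //  (p1 || p2).
              branch 2.2.1.1 (add !p4):
                ○ open, literals {p1=false, p2=false, p4=false}.
              branch 2.2.1.2 (add (p1 || p2)):
                (p1 || p2): β-rule — branch into p1  //  p2.
                  branch 2.2.1.2.1 (add p1):
                    × closes — contains both p1 and !p1.
                  branch 2.2.1.2.2 (add p2):
                    × closes — contains both p2 and !p2.
          branch 2.2.2 (add !p3):
            (p4 -> (p1 || p2)): β-rule — branch into !p4  //  (p1 || p2).
              branch 2.2.2.1 (add !p4):
                ○ open, literals {p1=false, p3=false, p4=false}.
              branch 2.2.2.2 (add (p1 || p2)):
                (p1 || p2): β-rule — branch into p1  //  p2.
                  branch 2.2.2.2.1 (add p1):
                    × closes — contains both p1 and !p1.
                  branch 2.2.2.2.2 (add p2):
                    ○ open, literals {p1=false, p2=true, p3=false}.
7 branches closed, 7 open.
Each open branch fixes some atoms; the unmentioned ones are free. Counting distinct full assignments: branch {p1=true, p2=true, p3=true} (p4) contributes 2 new; branch {p1=false, p2=false, p4=false} (p3) contributes 2 new; branch {p1=false, p3=false, p4=false} (p2) contributes 1 new; branch {p1=false, p2=true, p3=false} (p4) contributes 1 new; branch {p1=false, p2=false, p4=false} (p3) contributes 0 new; branch {p1=false, p3=false, p4=false} (p2) contributes 0 new; branch {p1=false, p2=true, p3=false} (p4) contributes 0 new. Total: 6.

6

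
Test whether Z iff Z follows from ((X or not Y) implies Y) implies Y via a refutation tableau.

Yes

Initial set: {(((X or not Y) implies Y) implies Y); not (Z iff Z)}.
(((X or not Y) implies Y) implies Y): β-rule — branch into not ((X or not Y) implies Y)  //  Y.
  branch 1 (add not ((X or not Y) implies Y)):
    not ((X or not Y) implies Y): α-rule — add (X or not Y), not Y.
    not (Z iff Z): β-rule — branch into Z, not Z  //  not Z, Z.
      branch 1.1 (add Z, not Z):
        × closes — contains both Z and not Z.
      branch 1.2 (add not Z, Z):
        × closes — contains both Z and not Z.
  branch 2 (add Y):
    not (Z iff Z): β-rule — branch into Z, not Z  //  not Z, Z.
      branch 2.1 (add Z, not Z):
        × closes — contains both Z and not Z.
      branch 2.2 (add not Z, Z):
        × closes — contains both Z and not Z.
All 4 branches close.
Every branch closed, so the premises entail the conclusion.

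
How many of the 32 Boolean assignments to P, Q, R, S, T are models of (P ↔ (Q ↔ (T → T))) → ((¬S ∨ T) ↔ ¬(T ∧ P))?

Initial set: {((P ↔ (Q ↔ (T → T))) → ((¬S ∨ T) ↔ ¬(T ∧ P)))}.
((P ↔ (Q ↔ (T → T))) → ((¬S ∨ T) ↔ ¬(T ∧ P))): β-rule — branch into ¬(P ↔ (Q ↔ (T → T)))  //  ((¬S ∨ T) ↔ ¬(T ∧ P)).
  branch 1 (add ¬(P ↔ (Q ↔ (T → T)))):
    ¬(P ↔ (Q ↔ (T → T))): β-rule — branch into P, ¬(Q ↔ (T → T))  //  ¬P, (Q ↔ (T → T)).
      branch 1.1 (add P, ¬(Q ↔ (T → T))):
        ¬(Q ↔ (T → T)): β-rule — branch into Q, ¬(T → T)  //  ¬Q, (T → T).
          branch 1.1.1 (add Q, ¬(T → T)):
            ¬(T → T): α-rule — add T, ¬T.
            × closes — contains both T and ¬T.
          branch 1.1.2 (add ¬Q, (T → T)):
            (T → T): β-rule — branch into ¬T  //  T.
              branch 1.1.2.1 (add ¬T):
                ○ open, literals {P=T, Q=F, T=F}.
              branch 1.1.2.2 (add T):
                ○ open, literals {P=T, Q=F, T=T}.
      branch 1.2 (add ¬P, (Q ↔ (T → T))):
        (Q ↔ (T → T)): β-rule — branch into Q, (T → T)  //  ¬Q, ¬(T → T).
          branch 1.2.1 (add Q, (T → T)):
            (T → T): β-rule — branch into ¬T  //  T.
              branch 1.2.1.1 (add ¬T):
                ○ open, literals {P=F, Q=T, T=F}.
              branch 1.2.1.2 (add T):
                ○ open, literals {P=F, Q=T, T=T}.
          branch 1.2.2 (add ¬Q, ¬(T → T)):
            ¬(T → T): α-rule — add T, ¬T.
            × closes — contains both T and ¬T.
  branch 2 (add ((¬S ∨ T) ↔ ¬(T ∧ P))):
    ((¬S ∨ T) ↔ ¬(T ∧ P)): β-rule — branch into (¬S ∨ T), ¬(T ∧ P)  //  ¬(¬S ∨ T), ¬¬(T ∧ P).
      branch 2.1 (add (¬S ∨ T), ¬(T ∧ P)):
        (¬S ∨ T): β-rule — branch into ¬S  //  T.
          branch 2.1.1 (add ¬S):
            ¬(T ∧ P): β-rule — branch into ¬T  //  ¬P.
              branch 2.1.1.1 (add ¬T):
                ○ open, literals {S=F, T=F}.
              branch 2.1.1.2 (add ¬P):
                ○ open, literals {P=F, S=F}.
          branch 2.1.2 (add T):
            ¬(T ∧ P): β-rule — branch into ¬T  //  ¬P.
              branch 2.1.2.1 (add ¬T):
                × closes — contains both T and ¬T.
              branch 2.1.2.2 (add ¬P):
                ○ open, literals {P=F, T=T}.
      branch 2.2 (add ¬(¬S ∨ T), ¬¬(T ∧ P)):
        ¬(¬S ∨ T): α-rule — add ¬¬S, ¬T.
        ¬¬(T ∧ P): α-rule — add T, P.
        × closes — contains both T and ¬T.
4 branches closed, 7 open.
Each open branch fixes some atoms; the unmentioned ones are free. Counting distinct full assignments: branch {P=T, Q=F, T=F} (R, S) contributes 4 new; branch {P=T, Q=F, T=T} (R, S) contributes 4 new; branch {P=F, Q=T, T=F} (R, S) contributes 4 new; branch {P=F, Q=T, T=T} (R, S) contributes 4 new; branch {S=F, T=F} (P, Q, R) contributes 4 new; branch {P=F, S=F} (Q, R, T) contributes 2 new; branch {P=F, T=T} (Q, R, S) contributes 2 new. Total: 24.

24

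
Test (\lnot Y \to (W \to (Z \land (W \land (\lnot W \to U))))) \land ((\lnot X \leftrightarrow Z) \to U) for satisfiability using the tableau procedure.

Satisfiable

Initial set: {((\lnot Y \to (W \to (Z \land (W \land (\lnot W \to U))))) \land ((\lnot X \leftrightarrow Z) \to U))}.
((\lnot Y \to (W \to (Z \land (W \land (\lnot W \to U))))) \land ((\lnot X \leftrightarrow Z) \to U)): α-rule — add (\lnot Y \to (W \to (Z \land (W \land (\lnot W \to U))))), ((\lnot X \leftrightarrow Z) \to U).
(\lnot Y \to (W \to (Z \land (W \land (\lnot W \to U))))): β-rule — branch into \lnot \lnot Y  //  (W \to (Z \land (W \land (\lnot W \to U)))).
  branch 1 (add \lnot \lnot Y):
    ((\lnot X \leftrightarrow Z) \to U): β-rule — branch into \lnot (\lnot X \leftrightarrow Z)  //  U.
      branch 1.1 (add \lnot (\lnot X \leftrightarrow Z)):
        \lnot (\lnot X \leftrightarrow Z): β-rule — branch into \lnot X, \lnot Z  //  \lnot \lnot X, Z.
          branch 1.1.1 (add \lnot X, \lnot Z):
            ○ open, literals {X=0, Y=1, Z=0}.
          branch 1.1.2 (add \lnot \lnot X, Z):
            ○ open, literals {X=1, Y=1, Z=1}.
      branch 1.2 (add U):
        ○ open, literals {U=1, Y=1}.
  branch 2 (add (W \to (Z \land (W \land (\lnot W \to U))))):
    ((\lnot X \leftrightarrow Z) \to U): β-rule — branch into \lnot (\lnot X \leftrightarrow Z)  //  U.
      branch 2.1 (add \lnot (\lnot X \leftrightarrow Z)):
        (W \to (Z \land (W \land (\lnot W \to U)))): β-rule — branch into \lnot W  //  (Z \land (W \land (\lnot W \to U))).
          branch 2.1.1 (add \lnot W):
            \lnot (\lnot X \leftrightarrow Z): β-rule — branch into \lnot X, \lnot Z  //  \lnot \lnot X, Z.
              branch 2.1.1.1 (add \lnot X, \lnot Z):
                ○ open, literals {W=0, X=0, Z=0}.
              branch 2.1.1.2 (add \lnot \lnot X, Z):
                ○ open, literals {W=0, X=1, Z=1}.
          branch 2.1.2 (add (Z \land (W \land (\lnot W \to U)))):
            (Z \land (W \land (\lnot W \to U))): α-rule — add Z, (W \land (\lnot W \to U)).
            (W \land (\lnot W \to U)): α-rule — add W, (\lnot W \to U).
            \lnot (\lnot X \leftrightarrow Z): β-rule — branch into \lnot X, \lnot Z  //  \lnot \lnot X, Z.
              branch 2.1.2.1 (add \lnot X, \lnot Z):
                × closes — contains both Z and \lnot Z.
              branch 2.1.2.2 (add \lnot \lnot X, Z):
                (\lnot W \to U): β-rule — branch into \lnot \lnot W  //  U.
                  branch 2.1.2.2.1 (add \lnot \lnot W):
                    ○ open, literals {W=1, X=1, Z=1}.
                  branch 2.1.2.2.2 (add U):
                    ○ open, literals {U=1, W=1, X=1, Z=1}.
      branch 2.2 (add U):
        (W \to (Z \land (W \land (\lnot W \to U)))): β-rule — branch into \lnot W  //  (Z \land (W \land (\lnot W \to U))).
          branch 2.2.1 (add \lnot W):
            ○ open, literals {U=1, W=0}.
          branch 2.2.2 (add (Z \land (W \land (\lnot W \to U)))):
            (Z \land (W \land (\lnot W \to U))): α-rule — add Z, (W \land (\lnot W \to U)).
            (W \land (\lnot W \to U)): α-rule — add W, (\lnot W \to U).
            (\lnot W \to U): β-rule — branch into \lnot \lnot W  //  U.
              branch 2.2.2.1 (add \lnot \lnot W):
                ○ open, literals {U=1, W=1, Z=1}.
              branch 2.2.2.2 (add U):
                ○ open, literals {U=1, W=1, Z=1}.
1 branch closed, 10 open.
An open branch gives a satisfying assignment: X=0, Y=1, Z=0.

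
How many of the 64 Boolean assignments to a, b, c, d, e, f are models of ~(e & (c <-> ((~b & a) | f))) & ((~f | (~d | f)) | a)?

48

Initial set: {(~(e & (c <-> ((~b & a) | f))) & ((~f | (~d | f)) | a))}.
(~(e & (c <-> ((~b & a) | f))) & ((~f | (~d | f)) | a)): α-rule — add ~(e & (c <-> ((~b & a) | f))), ((~f | (~d | f)) | a).
~(e & (c <-> ((~b & a) | f))): β-rule — branch into ~e  //  ~(c <-> ((~b & a) | f)).
  branch 1 (add ~e):
    ((~f | (~d | f)) | a): β-rule — branch into (~f | (~d | f))  //  a.
      branch 1.1 (add (~f | (~d | f))):
        (~f | (~d | f)): β-rule — branch into ~f  //  (~d | f).
          branch 1.1.1 (add ~f):
            ○ open, literals {e=F, f=F}.
          branch 1.1.2 (add (~d | f)):
            (~d | f): β-rule — branch into ~d  //  f.
              branch 1.1.2.1 (add ~d):
                ○ open, literals {d=F, e=F}.
              branch 1.1.2.2 (add f):
                ○ open, literals {e=F, f=T}.
      branch 1.2 (add a):
        ○ open, literals {a=T, e=F}.
  branch 2 (add ~(c <-> ((~b & a) | f))):
    ((~f | (~d | f)) | a): β-rule — branch into (~f | (~d | f))  //  a.
      branch 2.1 (add (~f | (~d | f))):
        ~(c <-> ((~b & a) | f)): β-rule — branch into c, ~((~b & a) | f)  //  ~c, ((~b & a) | f).
          branch 2.1.1 (add c, ~((~b & a) | f)):
            ~((~b & a) | f): α-rule — add ~(~b & a), ~f.
            (~f | (~d | f)): β-rule — branch into ~f  //  (~d | f).
              branch 2.1.1.1 (add ~f):
                ~(~b & a): β-rule — branch into ~~b  //  ~a.
                  branch 2.1.1.1.1 (add ~~b):
                    ○ open, literals {b=T, c=T, f=F}.
                  branch 2.1.1.1.2 (add ~a):
                    ○ open, literals {a=F, c=T, f=F}.
              branch 2.1.1.2 (add (~d | f)):
                ~(~b & a): β-rule — branch into ~~b  //  ~a.
                  branch 2.1.1.2.1 (add ~~b):
                    (~d | f): β-rule — branch into ~d  //  f.
                      branch 2.1.1.2.1.1 (add ~d):
                        ○ open, literals {b=T, c=T, d=F, f=F}.
                      branch 2.1.1.2.1.2 (add f):
                        × closes — contains both f and ~f.
                  branch 2.1.1.2.2 (add ~a):
                    (~d | f): β-rule — branch into ~d  //  f.
                      branch 2.1.1.2.2.1 (add ~d):
                        ○ open, literals {a=F, c=T, d=F, f=F}.
                      branch 2.1.1.2.2.2 (add f):
                        × closes — contains both f and ~f.
          branch 2.1.2 (add ~c, ((~b & a) | f)):
            (~f | (~d | f)): β-rule — branch into ~f  //  (~d | f).
              branch 2.1.2.1 (add ~f):
                ((~b & a) | f): β-rule — branch into (~b & a)  //  f.
                  branch 2.1.2.1.1 (add (~b & a)):
                    (~b & a): α-rule — add ~b, a.
                    ○ open, literals {a=T, b=F, c=F, f=F}.
                  branch 2.1.2.1.2 (add f):
                    × closes — contains both f and ~f.
              branch 2.1.2.2 (add (~d | f)):
                ((~b & a) | f): β-rule — branch into (~b & a)  //  f.
                  branch 2.1.2.2.1 (add (~b & a)):
                    (~b & a): α-rule — add ~b, a.
                    (~d | f): β-rule — branch into ~d  //  f.
                      branch 2.1.2.2.1.1 (add ~d):
                        ○ open, literals {a=T, b=F, c=F, d=F}.
                      branch 2.1.2.2.1.2 (add f):
                        ○ open, literals {a=T, b=F, c=F, f=T}.
                  branch 2.1.2.2.2 (add f):
                    (~d | f): β-rule — branch into ~d  //  f.
                      branch 2.1.2.2.2.1 (add ~d):
                        ○ open, literals {c=F, d=F, f=T}.
                      branch 2.1.2.2.2.2 (add f):
                        ○ open, literals {c=F, f=T}.
      branch 2.2 (add a):
        ~(c <-> ((~b & a) | f)): β-rule — branch into c, ~((~b & a) | f)  //  ~c, ((~b & a) | f).
          branch 2.2.1 (add c, ~((~b & a) | f)):
            ~((~b & a) | f): α-rule — add ~(~b & a), ~f.
            ~(~b & a): β-rule — branch into ~~b  //  ~a.
              branch 2.2.1.1 (add ~~b):
                ○ open, literals {a=T, b=T, c=T, f=F}.
              branch 2.2.1.2 (add ~a):
                × closes — contains both a and ~a.
          branch 2.2.2 (add ~c, ((~b & a) | f)):
            ((~b & a) | f): β-rule — branch into (~b & a)  //  f.
              branch 2.2.2.1 (add (~b & a)):
                (~b & a): α-rule — add ~b, a.
                ○ open, literals {a=T, b=F, c=F}.
              branch 2.2.2.2 (add f):
                ○ open, literals {a=T, c=F, f=T}.
4 branches closed, 16 open.
Each open branch fixes some atoms; the unmentioned ones are free. Counting distinct full assignments: branch {e=F, f=F} (a, b, c, d) contributes 16 new; branch {d=F, e=F} (a, b, c, f) contributes 8 new; branch {e=F, f=T} (a, b, c, d) contributes 8 new; branch {a=T, e=F} (b, c, d, f) contributes 0 new; branch {b=T, c=T, f=F} (a, d, e) contributes 4 new; branch {a=F, c=T, f=F} (b, d, e) contributes 2 new; branch {b=T, c=T, d=F, f=F} (a, e) contributes 0 new; branch {a=F, c=T, d=F, f=F} (b, e) contributes 0 new; branch {a=T, b=F, c=F, f=F} (d, e) contributes 2 new; branch {a=T, b=F, c=F, d=F} (e, f) contributes 1 new; branch {a=T, b=F, c=F, f=T} (d, e) contributes 1 new; branch {c=F, d=F, f=T} (a, b, e) contributes 3 new; branch {c=F, f=T} (a, b, d, e) contributes 3 new; branch {a=T, b=T, c=T, f=F} (d, e) contributes 0 new; branch {a=T, b=F, c=F} (d, e, f) contributes 0 new; branch {a=T, c=F, f=T} (b, d, e) contributes 0 new. Total: 48.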